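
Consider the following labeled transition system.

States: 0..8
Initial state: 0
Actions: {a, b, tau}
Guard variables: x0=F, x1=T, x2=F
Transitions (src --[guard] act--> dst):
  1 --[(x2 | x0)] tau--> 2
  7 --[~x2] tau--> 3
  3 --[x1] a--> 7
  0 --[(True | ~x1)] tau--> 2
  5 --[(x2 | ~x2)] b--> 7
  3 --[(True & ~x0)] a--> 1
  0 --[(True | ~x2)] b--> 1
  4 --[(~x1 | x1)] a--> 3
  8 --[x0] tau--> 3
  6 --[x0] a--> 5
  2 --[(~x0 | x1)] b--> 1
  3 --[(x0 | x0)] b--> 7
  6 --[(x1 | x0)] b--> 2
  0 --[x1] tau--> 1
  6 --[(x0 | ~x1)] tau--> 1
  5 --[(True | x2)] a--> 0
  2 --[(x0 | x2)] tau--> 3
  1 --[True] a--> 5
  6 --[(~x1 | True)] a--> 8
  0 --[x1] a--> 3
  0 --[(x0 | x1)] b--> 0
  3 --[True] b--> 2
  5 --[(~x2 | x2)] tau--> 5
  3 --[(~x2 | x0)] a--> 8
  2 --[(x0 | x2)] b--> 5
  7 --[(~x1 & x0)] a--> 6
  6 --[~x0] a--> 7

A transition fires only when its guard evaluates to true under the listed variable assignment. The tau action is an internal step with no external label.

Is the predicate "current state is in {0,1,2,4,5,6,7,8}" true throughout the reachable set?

Answer: INVARIANT VIOLATED at state 3

Working:
Safe = {0,1,2,4,5,6,7,8}
Reach set: {0,1,2,3,5,7,8}
  0: ✓
  1: ✓
  2: ✓
  3: outside
  5: ✓
  7: ✓
  8: ✓
witness against invariant: a → 3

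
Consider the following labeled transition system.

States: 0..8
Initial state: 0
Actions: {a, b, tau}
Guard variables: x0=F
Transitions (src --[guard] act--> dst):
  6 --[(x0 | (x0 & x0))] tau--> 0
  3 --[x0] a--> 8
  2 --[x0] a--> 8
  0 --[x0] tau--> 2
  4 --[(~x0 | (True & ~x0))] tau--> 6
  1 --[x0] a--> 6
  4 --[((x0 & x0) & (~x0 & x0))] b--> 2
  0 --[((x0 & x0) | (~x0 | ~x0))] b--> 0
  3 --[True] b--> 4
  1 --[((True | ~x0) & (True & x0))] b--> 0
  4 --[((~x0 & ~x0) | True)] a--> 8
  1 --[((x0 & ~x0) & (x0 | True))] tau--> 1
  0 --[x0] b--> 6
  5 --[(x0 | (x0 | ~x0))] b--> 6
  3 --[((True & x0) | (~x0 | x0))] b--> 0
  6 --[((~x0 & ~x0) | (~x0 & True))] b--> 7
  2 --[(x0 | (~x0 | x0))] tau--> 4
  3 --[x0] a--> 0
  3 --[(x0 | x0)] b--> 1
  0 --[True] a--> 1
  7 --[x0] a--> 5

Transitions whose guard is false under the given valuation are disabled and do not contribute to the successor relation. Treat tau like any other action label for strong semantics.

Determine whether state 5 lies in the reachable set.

Answer: UNREACHABLE

Trace:
9 transition(s) survive guard evaluation.
L0 = {0}
L1 = {1}  cumulative {0,1}
R = {0,1}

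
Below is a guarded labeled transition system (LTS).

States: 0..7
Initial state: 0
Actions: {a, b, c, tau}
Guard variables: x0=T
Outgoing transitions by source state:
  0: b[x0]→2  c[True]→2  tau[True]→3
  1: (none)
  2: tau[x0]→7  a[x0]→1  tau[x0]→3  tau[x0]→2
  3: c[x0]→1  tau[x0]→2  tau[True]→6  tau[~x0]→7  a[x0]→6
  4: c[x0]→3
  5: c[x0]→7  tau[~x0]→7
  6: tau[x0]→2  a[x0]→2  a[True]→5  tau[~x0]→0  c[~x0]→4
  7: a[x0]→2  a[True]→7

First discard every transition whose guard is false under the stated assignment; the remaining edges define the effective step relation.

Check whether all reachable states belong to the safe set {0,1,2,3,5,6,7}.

Answer: INVARIANT HOLDS

Trace:
Allowed set {0,1,2,3,5,6,7}
R = {0,1,2,3,5,6,7}
  0: safe
  1: safe
  2: safe
  3: safe
  5: safe
  6: safe
  7: safe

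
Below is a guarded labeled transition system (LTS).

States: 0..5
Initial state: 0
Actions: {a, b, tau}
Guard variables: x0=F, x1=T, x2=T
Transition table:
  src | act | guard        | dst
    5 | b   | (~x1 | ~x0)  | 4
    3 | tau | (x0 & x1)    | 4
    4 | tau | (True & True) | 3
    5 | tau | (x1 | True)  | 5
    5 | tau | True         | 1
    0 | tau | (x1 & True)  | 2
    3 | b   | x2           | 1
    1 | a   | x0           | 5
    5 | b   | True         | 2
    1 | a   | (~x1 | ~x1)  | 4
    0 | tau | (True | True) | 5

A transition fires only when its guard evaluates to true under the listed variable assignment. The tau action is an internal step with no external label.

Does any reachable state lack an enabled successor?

Answer: DEADLOCK at state 1

Trace:
Reach set: {0,1,2,3,4,5}
  0: tau→2  tau→5  [2 exit(s)]
  1: ∅  [no exit]
  2: ∅  [no exit]
  3: b→1  [1 exit(s)]
  4: tau→3  [1 exit(s)]
  5: b→2  b→4  tau→1  tau→5  [4 exit(s)]
trace reaching 1: tau·tau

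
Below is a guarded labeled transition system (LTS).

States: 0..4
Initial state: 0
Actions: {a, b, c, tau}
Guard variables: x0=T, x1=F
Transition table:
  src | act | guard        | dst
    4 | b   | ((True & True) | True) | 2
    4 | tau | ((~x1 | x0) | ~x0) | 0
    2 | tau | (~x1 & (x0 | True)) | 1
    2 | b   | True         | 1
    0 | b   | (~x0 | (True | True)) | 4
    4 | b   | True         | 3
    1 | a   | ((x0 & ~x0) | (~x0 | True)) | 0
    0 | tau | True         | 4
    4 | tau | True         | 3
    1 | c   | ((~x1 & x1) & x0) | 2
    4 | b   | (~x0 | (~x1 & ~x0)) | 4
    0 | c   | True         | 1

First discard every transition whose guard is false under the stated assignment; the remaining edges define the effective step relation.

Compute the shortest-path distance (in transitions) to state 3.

Answer: 2

Trace:
Layered search for 3:
  Layer 0: {0}
  Layer 1: {1,4}
  Layer 2: {2,3}
depth(3)=2, e.g. b·b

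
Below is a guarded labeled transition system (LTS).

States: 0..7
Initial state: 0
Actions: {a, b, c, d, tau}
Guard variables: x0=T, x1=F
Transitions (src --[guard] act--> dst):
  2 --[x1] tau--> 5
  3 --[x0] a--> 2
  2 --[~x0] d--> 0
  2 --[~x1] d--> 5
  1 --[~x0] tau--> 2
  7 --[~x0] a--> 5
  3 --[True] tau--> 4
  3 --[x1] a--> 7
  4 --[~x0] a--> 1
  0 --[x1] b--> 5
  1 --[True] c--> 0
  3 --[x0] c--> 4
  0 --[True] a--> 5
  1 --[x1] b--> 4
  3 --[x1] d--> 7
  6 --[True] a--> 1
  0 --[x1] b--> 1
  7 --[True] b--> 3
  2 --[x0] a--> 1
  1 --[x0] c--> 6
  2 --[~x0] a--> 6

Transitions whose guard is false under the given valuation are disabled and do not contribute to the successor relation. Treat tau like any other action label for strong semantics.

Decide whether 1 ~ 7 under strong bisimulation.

Answer: NOT BISIMILAR

Analysis:
Bisimulation quotient by refinement:
  π0 = {{0,1,2,3,4,5,6,7}}
  π1 = {{0,6},{1},{2},{3},{4,5},{7}}
  π2 = {{0},{1},{2},{3},{4,5},{6},{7}}
stable after 3 split(s): 7 block(s)
[1]={1}  [7]={7}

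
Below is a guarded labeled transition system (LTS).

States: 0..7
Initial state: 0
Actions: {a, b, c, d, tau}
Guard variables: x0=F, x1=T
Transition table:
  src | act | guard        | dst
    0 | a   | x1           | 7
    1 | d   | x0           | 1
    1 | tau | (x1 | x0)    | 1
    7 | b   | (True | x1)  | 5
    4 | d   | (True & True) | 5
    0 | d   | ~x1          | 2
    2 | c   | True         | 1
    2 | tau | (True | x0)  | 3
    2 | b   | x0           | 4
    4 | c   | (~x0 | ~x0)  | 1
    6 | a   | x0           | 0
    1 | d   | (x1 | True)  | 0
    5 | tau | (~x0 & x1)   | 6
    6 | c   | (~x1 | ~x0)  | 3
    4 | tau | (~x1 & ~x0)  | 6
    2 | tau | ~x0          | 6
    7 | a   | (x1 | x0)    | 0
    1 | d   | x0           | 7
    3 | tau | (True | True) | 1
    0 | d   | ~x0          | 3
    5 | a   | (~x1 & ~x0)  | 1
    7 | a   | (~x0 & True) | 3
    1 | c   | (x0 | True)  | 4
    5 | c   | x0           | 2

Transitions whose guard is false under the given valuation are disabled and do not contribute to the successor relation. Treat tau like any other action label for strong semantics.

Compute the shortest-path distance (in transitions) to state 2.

Layered search for 2:
  Layer 0: {0}
  Layer 1: {3,7}
  Layer 2: {1,5}
  Layer 3: {4,6}
2 never appears.

Answer: UNREACHABLE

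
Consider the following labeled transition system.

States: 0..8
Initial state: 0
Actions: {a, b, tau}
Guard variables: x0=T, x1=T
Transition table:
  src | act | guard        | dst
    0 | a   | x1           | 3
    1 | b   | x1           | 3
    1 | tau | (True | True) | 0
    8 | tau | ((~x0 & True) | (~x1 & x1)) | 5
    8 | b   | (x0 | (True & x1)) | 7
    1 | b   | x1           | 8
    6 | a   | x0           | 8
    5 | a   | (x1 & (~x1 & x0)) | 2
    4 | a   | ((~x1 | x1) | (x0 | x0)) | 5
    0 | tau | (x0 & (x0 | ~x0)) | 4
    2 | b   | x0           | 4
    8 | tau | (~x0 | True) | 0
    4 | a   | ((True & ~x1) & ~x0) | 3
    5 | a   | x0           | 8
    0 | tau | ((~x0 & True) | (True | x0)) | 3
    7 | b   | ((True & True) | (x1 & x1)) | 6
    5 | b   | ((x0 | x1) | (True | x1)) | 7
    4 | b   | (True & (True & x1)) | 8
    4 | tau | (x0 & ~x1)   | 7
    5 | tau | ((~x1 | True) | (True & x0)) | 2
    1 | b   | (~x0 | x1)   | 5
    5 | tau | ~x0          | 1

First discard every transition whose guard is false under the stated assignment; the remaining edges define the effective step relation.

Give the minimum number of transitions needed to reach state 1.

Breadth-first toward 1:
  L0 = {0}
  L1 = {3,4}
  L2 = {5,8}
  L3 = {2,7}
  L4 = {6}
1 never appears.

Answer: UNREACHABLE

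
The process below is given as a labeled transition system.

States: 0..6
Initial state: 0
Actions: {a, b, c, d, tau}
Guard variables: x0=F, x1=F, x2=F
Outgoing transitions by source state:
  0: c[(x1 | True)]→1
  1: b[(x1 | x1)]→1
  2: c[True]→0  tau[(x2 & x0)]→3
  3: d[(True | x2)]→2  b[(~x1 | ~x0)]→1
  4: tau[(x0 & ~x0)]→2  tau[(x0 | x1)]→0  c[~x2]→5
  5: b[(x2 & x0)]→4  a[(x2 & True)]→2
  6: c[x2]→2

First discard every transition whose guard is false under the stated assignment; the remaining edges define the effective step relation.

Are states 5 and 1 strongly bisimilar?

Answer: BISIMILAR

Analysis:
Compute ~ classes (split until stable):
  π0 = {{0,1,2,3,4,5,6}}
  π1 = {{0,2,4},{1,5,6},{3}}
  π2 = {{0,4},{1,5,6},{2},{3}}
4 equivalence class(es) (converged in 3)
[5]={1,5,6}  [1]={1,5,6}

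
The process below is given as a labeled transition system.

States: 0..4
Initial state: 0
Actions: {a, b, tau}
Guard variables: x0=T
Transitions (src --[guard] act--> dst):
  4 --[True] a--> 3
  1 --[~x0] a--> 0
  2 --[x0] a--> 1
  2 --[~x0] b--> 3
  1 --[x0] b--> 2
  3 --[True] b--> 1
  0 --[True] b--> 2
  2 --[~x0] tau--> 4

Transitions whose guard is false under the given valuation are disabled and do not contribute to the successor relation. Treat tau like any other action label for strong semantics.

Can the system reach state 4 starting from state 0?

Answer: UNREACHABLE

Working:
After dropping false guards: 5 live edges.
L0 = {0}
L1 = {2}  now seen {0,2}
L2 = {1}  now seen {0,1,2}
Reachable = {0,1,2}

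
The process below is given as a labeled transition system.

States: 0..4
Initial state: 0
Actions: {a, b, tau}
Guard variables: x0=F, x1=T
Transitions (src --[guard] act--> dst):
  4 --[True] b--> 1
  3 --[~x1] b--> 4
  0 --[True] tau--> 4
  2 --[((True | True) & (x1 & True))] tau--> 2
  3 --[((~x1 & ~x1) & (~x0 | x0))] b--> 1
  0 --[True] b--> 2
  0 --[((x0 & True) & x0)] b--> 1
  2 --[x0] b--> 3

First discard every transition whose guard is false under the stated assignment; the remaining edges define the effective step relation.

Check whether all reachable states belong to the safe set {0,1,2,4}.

Inv-set: {0,1,2,4}
Reach set: {0,1,2,4}
  0: safe
  1: safe
  2: safe
  4: safe

Answer: INVARIANT HOLDS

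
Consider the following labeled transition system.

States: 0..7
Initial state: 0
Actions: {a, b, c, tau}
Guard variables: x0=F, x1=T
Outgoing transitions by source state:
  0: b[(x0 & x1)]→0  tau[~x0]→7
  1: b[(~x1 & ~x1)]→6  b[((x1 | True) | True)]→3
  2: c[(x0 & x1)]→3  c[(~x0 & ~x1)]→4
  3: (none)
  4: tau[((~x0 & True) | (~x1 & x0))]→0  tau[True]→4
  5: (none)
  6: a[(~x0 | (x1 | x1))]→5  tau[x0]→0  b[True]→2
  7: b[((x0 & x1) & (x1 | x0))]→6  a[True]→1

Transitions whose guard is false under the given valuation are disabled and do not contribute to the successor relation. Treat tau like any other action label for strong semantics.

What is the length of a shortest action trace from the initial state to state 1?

Answer: 2

Working:
Layered search for 1:
  Layer 0: {0}
  Layer 1: {7}
  Layer 2: {1}
first hit 1 at d=2 via tau·a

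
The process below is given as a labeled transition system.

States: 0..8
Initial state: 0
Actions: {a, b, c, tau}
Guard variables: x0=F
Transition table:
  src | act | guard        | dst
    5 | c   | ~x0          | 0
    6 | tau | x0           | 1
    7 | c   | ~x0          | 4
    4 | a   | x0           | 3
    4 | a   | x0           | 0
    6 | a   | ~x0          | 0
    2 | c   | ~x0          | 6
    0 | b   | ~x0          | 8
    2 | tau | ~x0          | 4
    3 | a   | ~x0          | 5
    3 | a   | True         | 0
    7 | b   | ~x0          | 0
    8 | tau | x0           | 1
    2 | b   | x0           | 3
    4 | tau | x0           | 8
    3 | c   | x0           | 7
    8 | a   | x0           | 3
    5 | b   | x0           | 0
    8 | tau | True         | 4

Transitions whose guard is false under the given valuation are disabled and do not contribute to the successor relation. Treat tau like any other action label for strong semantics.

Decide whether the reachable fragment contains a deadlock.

Answer: DEADLOCK at state 4

Analysis:
R = {0,4,8}
  0: b→8  [1 out]
  4: ∅  [STUCK]
  8: tau→4  [1 out]
Path to 4: b·tau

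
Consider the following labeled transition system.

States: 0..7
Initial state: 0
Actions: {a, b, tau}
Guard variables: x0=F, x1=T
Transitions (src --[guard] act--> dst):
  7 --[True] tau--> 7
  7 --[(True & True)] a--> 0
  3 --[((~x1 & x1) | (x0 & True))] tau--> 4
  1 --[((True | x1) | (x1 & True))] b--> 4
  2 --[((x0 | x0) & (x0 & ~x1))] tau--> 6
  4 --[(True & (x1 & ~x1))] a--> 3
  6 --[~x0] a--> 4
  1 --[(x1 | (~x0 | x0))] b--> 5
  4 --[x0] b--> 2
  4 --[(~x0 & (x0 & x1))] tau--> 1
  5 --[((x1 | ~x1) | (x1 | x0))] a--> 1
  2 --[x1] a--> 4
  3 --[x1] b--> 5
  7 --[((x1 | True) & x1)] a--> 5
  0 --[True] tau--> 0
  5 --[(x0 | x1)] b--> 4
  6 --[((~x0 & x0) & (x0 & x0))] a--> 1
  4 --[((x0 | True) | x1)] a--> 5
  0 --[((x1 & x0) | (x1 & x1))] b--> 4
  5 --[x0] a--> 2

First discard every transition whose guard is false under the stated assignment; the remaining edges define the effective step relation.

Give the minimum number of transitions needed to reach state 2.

Breadth-first toward 2:
  depth 0: {0}
  depth 1: {4}
  depth 2: {5}
  depth 3: {1}
2 never appears.

Answer: UNREACHABLE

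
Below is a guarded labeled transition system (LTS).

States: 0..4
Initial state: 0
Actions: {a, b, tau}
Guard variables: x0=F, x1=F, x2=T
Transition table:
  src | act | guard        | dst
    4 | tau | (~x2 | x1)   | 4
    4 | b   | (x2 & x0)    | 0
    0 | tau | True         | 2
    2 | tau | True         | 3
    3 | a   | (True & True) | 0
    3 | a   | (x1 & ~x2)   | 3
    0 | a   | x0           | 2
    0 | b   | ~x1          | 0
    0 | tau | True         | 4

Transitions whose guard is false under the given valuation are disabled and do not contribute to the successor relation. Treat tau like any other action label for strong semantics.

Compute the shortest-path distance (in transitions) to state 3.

Answer: 2

Working:
BFS to 3:
  L0 = {0}
  L1 = {2,4}
  L2 = {3}
3 enters at depth 2; path tau·tau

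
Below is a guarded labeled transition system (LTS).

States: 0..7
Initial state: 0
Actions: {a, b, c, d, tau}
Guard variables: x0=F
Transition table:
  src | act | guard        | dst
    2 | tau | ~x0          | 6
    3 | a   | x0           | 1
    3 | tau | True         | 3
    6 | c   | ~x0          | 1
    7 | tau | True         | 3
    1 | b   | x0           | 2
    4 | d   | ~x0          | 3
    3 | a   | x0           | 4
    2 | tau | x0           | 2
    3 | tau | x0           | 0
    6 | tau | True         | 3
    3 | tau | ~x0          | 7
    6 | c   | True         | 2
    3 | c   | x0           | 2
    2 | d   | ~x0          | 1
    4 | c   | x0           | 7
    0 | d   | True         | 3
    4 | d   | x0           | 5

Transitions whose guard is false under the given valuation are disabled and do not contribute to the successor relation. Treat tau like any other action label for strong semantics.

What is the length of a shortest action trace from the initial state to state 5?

Layered search for 5:
  L0 = {0}
  L1 = {3}
  L2 = {7}
5 never appears.

Answer: UNREACHABLE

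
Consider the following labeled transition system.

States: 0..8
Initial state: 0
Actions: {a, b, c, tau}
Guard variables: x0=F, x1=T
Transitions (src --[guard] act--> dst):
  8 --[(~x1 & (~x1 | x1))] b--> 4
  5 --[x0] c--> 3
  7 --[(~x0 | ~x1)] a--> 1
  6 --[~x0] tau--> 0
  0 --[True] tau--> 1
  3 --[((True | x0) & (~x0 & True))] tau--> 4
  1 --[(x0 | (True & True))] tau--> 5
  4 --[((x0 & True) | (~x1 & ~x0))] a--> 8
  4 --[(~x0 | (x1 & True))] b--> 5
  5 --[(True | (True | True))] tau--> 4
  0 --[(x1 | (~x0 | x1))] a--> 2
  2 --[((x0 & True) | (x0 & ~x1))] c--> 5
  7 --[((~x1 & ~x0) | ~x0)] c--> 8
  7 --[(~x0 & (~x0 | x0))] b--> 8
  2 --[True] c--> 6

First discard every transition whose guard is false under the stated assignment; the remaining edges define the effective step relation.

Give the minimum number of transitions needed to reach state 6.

Answer: 2

Analysis:
BFS to 6:
  L0 = {0}
  L1 = {1,2}
  L2 = {5,6}
first hit 6 at d=2 via a·c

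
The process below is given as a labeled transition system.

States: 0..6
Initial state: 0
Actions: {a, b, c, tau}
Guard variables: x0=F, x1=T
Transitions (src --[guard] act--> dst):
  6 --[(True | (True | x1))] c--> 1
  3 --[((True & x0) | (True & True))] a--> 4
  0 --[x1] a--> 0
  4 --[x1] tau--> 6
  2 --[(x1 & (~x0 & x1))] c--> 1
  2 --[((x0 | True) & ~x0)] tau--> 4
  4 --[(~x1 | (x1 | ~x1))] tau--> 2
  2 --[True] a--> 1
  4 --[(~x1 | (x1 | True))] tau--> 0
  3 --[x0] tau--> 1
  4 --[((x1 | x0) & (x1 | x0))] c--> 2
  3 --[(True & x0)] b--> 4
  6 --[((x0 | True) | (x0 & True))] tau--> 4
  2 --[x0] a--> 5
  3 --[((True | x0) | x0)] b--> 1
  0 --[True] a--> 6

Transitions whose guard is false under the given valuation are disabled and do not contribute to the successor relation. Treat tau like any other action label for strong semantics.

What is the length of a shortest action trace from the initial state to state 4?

Breadth-first toward 4:
  depth 0: {0}
  depth 1: {6}
  depth 2: {1,4}
4 enters at depth 2; path a·tau

Answer: 2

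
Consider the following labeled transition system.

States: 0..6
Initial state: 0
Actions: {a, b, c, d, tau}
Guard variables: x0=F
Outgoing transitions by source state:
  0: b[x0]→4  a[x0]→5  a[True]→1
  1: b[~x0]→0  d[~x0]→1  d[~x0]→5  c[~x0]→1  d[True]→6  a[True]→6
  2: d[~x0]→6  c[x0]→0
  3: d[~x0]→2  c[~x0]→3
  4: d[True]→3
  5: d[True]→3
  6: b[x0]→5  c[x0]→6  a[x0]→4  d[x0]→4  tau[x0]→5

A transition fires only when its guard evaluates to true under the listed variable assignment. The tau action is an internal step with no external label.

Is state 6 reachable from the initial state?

Guard filter leaves 12 enabled edge(s).
depth 0: {0}
depth 1: {1}  now seen {0,1}
depth 2: {5,6}  now seen {0,1,5,6}
depth 3: {3}  now seen {0,1,3,5,6}
depth 4: {2}  now seen {0,1,2,3,5,6}
Reach set: {0,1,2,3,5,6}
Path to 6: a·d

Answer: REACHABLE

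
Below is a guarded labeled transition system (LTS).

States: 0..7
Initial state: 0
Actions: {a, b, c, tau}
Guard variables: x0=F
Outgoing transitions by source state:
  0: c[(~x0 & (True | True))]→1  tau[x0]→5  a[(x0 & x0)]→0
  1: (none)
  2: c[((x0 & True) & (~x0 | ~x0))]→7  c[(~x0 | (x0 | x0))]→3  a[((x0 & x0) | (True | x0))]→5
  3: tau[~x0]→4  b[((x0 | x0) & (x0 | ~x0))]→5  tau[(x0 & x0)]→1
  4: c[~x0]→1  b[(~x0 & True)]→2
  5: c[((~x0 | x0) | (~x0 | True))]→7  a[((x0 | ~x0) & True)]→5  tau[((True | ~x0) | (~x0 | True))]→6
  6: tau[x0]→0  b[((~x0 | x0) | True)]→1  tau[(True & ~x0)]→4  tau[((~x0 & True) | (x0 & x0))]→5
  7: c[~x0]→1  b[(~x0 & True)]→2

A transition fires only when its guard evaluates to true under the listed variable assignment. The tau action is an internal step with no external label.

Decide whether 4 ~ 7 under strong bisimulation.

Bisimulation quotient by refinement:
  π0 = {{0,1,2,3,4,5,6,7}}
  π1 = {{0},{1},{2},{3},{4,7},{5},{6}}
7 equivalence class(es) (converged in 2)
class of 4: {4,7}; class of 7: {4,7}

Answer: BISIMILAR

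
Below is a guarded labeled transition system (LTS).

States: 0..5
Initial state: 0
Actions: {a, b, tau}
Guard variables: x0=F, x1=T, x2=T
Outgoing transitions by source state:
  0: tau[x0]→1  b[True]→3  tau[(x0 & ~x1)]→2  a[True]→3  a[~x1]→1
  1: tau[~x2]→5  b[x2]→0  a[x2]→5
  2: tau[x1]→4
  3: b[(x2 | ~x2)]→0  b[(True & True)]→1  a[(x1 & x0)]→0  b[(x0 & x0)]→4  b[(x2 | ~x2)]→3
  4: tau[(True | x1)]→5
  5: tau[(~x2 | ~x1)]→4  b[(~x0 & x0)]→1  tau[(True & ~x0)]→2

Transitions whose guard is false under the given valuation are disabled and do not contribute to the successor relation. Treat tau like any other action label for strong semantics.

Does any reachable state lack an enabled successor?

Answer: DEADLOCK-FREE

Working:
R = {0,1,2,3,4,5}
  0: a→3  b→3  [2 out]
  1: a→5  b→0  [2 out]
  2: tau→4  [1 out]
  3: b→0  b→1  b→3  [3 out]
  4: tau→5  [1 out]
  5: tau→2  [1 out]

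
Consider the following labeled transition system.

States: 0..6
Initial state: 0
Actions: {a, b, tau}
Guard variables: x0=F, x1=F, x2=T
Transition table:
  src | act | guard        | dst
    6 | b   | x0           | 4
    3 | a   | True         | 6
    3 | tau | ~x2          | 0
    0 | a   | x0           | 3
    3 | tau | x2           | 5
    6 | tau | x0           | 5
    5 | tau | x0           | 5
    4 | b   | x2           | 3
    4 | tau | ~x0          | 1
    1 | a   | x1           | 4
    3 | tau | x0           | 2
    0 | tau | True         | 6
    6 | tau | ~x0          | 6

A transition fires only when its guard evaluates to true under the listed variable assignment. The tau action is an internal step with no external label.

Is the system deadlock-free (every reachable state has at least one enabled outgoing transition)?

R = {0,6}
  0: tau→6  [1 out]
  6: tau→6  [1 out]

Answer: DEADLOCK-FREE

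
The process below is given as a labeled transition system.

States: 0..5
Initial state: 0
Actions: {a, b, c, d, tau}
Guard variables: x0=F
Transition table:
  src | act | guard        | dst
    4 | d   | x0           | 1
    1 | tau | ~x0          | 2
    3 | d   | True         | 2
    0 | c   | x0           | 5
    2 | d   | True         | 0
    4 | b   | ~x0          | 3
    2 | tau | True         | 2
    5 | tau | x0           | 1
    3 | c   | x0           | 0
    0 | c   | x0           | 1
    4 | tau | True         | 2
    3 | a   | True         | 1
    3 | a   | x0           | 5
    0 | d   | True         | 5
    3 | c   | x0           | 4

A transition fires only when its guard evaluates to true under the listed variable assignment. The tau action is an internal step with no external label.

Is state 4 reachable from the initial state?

Answer: UNREACHABLE

Analysis:
8 transition(s) survive guard evaluation.
depth 0: {0}
depth 1: {5}  total {0,5}
Reachable = {0,5}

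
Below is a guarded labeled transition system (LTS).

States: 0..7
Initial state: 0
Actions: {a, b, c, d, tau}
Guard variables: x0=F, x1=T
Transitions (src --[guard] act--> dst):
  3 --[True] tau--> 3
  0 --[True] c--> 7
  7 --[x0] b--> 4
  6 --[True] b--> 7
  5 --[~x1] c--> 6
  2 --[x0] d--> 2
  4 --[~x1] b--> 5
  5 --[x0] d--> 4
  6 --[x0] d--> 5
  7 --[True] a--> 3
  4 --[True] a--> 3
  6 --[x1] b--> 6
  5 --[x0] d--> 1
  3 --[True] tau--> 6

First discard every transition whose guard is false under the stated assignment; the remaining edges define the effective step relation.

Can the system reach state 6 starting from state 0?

Guard filter leaves 7 enabled edge(s).
depth 0: {0}
depth 1: {7}  cumulative {0,7}
depth 2: {3}  cumulative {0,3,7}
depth 3: {6}  cumulative {0,3,6,7}
Reach set: {0,3,6,7}
witness 6: c·a·tau

Answer: REACHABLE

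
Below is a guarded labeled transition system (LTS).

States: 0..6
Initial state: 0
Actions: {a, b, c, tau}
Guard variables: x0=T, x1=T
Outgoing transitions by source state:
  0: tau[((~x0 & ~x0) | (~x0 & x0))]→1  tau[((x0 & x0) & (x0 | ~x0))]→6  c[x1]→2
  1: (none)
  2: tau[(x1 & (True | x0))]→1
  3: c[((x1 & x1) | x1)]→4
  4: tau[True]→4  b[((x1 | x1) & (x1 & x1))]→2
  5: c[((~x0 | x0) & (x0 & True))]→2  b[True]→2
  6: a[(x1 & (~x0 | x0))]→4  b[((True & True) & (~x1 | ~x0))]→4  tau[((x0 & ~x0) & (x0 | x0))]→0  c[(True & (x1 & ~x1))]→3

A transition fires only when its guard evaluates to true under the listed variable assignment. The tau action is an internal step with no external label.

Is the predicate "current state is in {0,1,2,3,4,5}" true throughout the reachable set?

Inv-set: {0,1,2,3,4,5}
Reachable = {0,1,2,4,6}
  0: safe
  1: safe
  2: safe
  4: safe
  6: ✗ unsafe
counterexample path to 6: tau

Answer: INVARIANT VIOLATED at state 6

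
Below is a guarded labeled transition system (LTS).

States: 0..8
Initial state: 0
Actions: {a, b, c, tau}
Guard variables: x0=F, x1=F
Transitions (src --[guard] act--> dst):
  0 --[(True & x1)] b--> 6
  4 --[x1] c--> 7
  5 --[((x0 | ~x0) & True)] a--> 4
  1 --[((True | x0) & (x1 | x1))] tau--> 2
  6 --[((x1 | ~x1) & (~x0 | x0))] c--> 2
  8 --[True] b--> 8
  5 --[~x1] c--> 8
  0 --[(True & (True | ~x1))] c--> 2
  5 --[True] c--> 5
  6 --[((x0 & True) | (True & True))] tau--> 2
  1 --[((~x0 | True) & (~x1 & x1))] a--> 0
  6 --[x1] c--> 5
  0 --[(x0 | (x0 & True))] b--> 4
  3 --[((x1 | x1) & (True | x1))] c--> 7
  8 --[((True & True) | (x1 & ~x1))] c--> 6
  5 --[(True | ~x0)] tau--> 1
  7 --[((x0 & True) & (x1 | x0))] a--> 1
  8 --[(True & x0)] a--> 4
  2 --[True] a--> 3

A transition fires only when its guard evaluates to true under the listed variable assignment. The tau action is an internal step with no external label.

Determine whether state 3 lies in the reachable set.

10 transition(s) survive guard evaluation.
L0 = {0}
L1 = {2}  now seen {0,2}
L2 = {3}  now seen {0,2,3}
Reachable = {0,2,3}
trace reaching 3: c·a

Answer: REACHABLE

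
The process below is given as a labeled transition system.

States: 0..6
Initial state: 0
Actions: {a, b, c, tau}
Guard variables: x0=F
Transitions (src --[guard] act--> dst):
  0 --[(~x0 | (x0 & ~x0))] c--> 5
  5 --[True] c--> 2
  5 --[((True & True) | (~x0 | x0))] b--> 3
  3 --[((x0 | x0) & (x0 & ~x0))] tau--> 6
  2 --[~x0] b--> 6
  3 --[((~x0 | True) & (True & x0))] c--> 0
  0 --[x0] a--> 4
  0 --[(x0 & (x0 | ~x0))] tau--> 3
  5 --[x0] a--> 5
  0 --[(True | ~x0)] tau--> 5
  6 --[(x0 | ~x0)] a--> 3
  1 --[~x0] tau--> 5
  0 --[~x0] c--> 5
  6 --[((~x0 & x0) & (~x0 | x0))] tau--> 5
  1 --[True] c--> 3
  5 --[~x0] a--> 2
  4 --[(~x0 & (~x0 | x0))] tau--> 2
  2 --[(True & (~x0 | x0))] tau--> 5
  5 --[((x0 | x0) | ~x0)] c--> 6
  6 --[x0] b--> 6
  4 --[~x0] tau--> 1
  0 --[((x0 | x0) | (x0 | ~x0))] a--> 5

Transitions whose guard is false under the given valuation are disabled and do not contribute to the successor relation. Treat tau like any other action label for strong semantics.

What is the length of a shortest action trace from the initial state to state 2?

Answer: 2

Working:
Breadth-first toward 2:
  L0 = {0}
  L1 = {5}
  L2 = {2,3,6}
depth(2)=2, e.g. a·a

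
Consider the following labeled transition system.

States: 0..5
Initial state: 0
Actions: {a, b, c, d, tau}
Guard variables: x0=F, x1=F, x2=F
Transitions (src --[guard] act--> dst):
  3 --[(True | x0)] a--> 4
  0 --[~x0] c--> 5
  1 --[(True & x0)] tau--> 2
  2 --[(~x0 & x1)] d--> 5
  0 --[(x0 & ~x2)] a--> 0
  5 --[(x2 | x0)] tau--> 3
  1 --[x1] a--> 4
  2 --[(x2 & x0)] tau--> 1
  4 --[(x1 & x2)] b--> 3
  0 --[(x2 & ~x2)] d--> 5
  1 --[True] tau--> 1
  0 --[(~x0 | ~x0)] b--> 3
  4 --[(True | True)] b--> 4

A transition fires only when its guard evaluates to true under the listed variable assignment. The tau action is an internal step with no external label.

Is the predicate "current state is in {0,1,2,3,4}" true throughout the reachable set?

Answer: INVARIANT VIOLATED at state 5

Working:
Inv-set: {0,1,2,3,4}
Reachable = {0,3,4,5}
  0: ✓
  3: ✓
  4: ✓
  5: VIOLATES
witness against invariant: c → 5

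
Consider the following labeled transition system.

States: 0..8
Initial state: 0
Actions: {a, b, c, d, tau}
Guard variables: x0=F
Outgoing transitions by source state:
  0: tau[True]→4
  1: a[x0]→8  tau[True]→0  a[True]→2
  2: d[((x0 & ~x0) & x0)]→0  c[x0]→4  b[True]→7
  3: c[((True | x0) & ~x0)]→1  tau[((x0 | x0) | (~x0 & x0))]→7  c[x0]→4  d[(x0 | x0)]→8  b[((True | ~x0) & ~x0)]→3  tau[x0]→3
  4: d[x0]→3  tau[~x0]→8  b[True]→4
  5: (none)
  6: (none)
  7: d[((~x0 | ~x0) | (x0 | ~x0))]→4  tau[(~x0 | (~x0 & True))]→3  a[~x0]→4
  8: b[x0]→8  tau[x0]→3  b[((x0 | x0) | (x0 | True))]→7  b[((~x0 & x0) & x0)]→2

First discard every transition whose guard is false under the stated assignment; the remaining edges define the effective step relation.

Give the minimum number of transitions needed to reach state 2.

Breadth-first toward 2:
  Layer 0: {0}
  Layer 1: {4}
  Layer 2: {8}
  Layer 3: {7}
  Layer 4: {3}
  Layer 5: {1}
  Layer 6: {2}
depth(2)=6, e.g. tau·tau·b·tau·c·a

Answer: 6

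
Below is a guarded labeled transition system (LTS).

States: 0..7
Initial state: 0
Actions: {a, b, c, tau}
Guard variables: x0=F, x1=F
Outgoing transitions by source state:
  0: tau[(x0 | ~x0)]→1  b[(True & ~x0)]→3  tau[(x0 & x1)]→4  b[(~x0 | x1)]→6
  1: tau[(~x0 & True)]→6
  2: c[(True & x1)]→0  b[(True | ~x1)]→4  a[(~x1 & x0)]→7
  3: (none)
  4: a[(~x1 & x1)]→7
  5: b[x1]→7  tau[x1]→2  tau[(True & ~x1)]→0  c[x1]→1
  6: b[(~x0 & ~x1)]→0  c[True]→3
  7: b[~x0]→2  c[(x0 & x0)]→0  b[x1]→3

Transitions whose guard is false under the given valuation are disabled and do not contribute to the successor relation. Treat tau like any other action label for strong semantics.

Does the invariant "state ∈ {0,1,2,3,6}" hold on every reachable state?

Answer: INVARIANT HOLDS

Analysis:
Inv-set: {0,1,2,3,6}
Reach set: {0,1,3,6}
  0: ✓
  1: ✓
  3: ✓
  6: ✓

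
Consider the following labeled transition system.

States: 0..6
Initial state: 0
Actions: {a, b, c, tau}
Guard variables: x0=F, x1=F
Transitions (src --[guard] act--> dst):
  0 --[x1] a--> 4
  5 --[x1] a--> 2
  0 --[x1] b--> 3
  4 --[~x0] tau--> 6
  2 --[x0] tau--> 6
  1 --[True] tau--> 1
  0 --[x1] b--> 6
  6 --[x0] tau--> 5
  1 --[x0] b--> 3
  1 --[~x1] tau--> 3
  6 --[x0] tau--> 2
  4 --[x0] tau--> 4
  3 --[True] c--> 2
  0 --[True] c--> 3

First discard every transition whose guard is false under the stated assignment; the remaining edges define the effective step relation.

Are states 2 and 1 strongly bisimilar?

Bisimulation quotient by refinement:
  P[0] = {{0,1,2,3,4,5,6}}
  P[1] = {{0,3},{1,4},{2,5,6}}
  P[2] = {{0},{1},{2,5,6},{3},{4}}
Fixed point at round 3; 5 class(es).
2∈{2,5,6}, 1∈{1}

Answer: NOT BISIMILAR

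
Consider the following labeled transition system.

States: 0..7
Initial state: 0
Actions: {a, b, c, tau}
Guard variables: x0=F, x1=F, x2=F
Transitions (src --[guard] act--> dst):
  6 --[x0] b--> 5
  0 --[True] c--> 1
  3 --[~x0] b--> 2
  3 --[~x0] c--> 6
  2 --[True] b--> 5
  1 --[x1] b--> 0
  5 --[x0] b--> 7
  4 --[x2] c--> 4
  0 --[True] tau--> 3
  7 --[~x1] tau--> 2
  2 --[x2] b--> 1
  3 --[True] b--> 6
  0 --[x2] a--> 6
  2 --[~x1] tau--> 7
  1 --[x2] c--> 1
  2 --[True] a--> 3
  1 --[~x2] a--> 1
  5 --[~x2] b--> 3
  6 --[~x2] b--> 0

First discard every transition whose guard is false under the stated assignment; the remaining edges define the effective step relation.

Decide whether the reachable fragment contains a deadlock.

Answer: DEADLOCK-FREE

Analysis:
R = {0,1,2,3,5,6,7}
  0: c→1  tau→3  [2 out]
  1: a→1  [1 out]
  2: a→3  b→5  tau→7  [3 out]
  3: b→2  b→6  c→6  [3 out]
  5: b→3  [1 out]
  6: b→0  [1 out]
  7: tau→2  [1 out]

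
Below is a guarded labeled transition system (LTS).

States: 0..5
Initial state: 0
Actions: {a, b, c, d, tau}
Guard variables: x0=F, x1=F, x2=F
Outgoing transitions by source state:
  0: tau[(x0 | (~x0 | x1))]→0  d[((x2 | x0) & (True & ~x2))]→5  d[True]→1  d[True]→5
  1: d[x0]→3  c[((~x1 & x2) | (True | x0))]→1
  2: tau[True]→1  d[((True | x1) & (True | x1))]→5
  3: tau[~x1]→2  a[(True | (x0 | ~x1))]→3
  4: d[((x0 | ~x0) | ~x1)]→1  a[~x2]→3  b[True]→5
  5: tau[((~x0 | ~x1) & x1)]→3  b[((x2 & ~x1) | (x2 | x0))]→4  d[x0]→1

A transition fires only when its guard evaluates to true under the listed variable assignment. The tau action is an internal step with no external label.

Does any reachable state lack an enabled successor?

R = {0,1,5}
  0: d→1  d→5  tau→0  [deg 3]
  1: c→1  [deg 1]
  5: ∅  [deadlock]
witness 5: d

Answer: DEADLOCK at state 5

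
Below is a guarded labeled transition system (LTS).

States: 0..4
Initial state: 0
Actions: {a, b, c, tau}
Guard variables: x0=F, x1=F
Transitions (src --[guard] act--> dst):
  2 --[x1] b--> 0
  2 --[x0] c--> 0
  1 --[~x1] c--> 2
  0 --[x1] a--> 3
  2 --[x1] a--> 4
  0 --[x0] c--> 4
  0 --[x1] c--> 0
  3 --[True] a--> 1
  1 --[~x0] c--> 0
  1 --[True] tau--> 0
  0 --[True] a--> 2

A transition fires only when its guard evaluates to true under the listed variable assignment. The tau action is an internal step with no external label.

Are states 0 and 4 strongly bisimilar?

Bisimulation quotient by refinement:
  P[0] = {{0,1,2,3,4}}
  P[1] = {{0,3},{1},{2,4}}
  P[2] = {{0},{1},{2,4},{3}}
Fixed point at round 3; 4 class(es).
class of 0: {0}; class of 4: {2,4}

Answer: NOT BISIMILAR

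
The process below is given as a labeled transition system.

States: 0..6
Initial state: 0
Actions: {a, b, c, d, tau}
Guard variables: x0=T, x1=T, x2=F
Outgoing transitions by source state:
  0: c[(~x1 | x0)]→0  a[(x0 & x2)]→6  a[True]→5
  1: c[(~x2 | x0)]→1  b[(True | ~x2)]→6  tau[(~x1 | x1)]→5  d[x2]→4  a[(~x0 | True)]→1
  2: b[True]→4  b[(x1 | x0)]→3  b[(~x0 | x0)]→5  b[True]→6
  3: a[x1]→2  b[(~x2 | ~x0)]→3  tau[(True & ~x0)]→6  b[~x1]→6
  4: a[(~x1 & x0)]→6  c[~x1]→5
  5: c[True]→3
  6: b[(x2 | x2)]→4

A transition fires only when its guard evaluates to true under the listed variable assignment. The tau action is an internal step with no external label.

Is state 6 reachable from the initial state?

13 transition(s) survive guard evaluation.
Layer 0: {0}
Layer 1: {5}  total {0,5}
Layer 2: {3}  total {0,3,5}
Layer 3: {2}  total {0,2,3,5}
Layer 4: {4,6}  total {0,2,3,4,5,6}
Reachable = {0,2,3,4,5,6}
Path to 6: a·c·a·b

Answer: REACHABLE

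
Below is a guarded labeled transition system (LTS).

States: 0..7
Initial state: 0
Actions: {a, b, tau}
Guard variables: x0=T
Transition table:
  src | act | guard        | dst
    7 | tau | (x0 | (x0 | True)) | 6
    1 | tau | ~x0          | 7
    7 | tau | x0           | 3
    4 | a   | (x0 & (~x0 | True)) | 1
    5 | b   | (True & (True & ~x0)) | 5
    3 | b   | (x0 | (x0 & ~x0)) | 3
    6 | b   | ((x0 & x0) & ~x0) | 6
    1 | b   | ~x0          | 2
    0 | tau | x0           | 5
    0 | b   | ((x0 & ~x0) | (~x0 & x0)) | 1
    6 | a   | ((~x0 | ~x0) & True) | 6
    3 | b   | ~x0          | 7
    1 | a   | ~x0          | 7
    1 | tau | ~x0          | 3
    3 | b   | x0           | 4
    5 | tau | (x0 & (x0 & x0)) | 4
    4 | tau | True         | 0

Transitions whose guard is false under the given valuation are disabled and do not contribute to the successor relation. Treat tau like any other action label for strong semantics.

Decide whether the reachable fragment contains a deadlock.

Reachable = {0,1,4,5}
  0: tau→5  [1 exit(s)]
  1: ∅  [no exit]
  4: a→1  tau→0  [2 exit(s)]
  5: tau→4  [1 exit(s)]
Path to 1: tau·tau·a

Answer: DEADLOCK at state 1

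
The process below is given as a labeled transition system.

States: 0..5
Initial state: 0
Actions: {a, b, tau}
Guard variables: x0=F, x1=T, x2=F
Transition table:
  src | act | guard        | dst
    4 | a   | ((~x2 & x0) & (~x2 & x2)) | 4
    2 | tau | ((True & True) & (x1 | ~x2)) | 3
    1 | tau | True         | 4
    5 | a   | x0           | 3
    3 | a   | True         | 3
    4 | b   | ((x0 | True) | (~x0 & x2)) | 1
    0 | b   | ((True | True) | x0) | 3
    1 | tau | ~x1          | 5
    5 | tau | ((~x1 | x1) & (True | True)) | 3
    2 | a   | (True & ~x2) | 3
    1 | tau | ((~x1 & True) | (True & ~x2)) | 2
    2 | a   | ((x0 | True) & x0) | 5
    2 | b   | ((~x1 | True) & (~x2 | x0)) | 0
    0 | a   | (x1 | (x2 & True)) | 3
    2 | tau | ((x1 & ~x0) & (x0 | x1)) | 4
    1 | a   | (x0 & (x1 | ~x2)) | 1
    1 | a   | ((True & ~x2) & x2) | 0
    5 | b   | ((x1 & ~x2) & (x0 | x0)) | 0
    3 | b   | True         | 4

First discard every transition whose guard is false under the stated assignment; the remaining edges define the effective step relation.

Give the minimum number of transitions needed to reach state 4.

Answer: 2

Trace:
Layered search for 4:
  depth 0: {0}
  depth 1: {3}
  depth 2: {4}
first hit 4 at d=2 via a·b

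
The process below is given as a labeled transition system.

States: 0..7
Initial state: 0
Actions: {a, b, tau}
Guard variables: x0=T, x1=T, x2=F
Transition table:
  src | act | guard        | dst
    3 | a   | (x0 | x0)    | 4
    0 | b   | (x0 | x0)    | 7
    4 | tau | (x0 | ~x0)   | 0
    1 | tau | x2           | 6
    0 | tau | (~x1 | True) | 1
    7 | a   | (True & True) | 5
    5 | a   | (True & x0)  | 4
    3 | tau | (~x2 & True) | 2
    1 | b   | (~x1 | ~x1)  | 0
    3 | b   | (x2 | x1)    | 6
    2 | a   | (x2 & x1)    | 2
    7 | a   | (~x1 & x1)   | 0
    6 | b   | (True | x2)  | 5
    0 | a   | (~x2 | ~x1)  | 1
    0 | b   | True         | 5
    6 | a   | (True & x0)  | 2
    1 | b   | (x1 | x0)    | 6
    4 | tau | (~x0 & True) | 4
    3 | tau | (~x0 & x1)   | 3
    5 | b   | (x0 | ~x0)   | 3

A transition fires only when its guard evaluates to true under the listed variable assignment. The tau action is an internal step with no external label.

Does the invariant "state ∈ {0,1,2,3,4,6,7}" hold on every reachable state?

Inv-set: {0,1,2,3,4,6,7}
R = {0,1,2,3,4,5,6,7}
  0: ✓
  1: ✓
  2: ✓
  3: ✓
  4: ✓
  5: ✗ unsafe
  6: ✓
  7: ✓
reach 5 via b — violates

Answer: INVARIANT VIOLATED at state 5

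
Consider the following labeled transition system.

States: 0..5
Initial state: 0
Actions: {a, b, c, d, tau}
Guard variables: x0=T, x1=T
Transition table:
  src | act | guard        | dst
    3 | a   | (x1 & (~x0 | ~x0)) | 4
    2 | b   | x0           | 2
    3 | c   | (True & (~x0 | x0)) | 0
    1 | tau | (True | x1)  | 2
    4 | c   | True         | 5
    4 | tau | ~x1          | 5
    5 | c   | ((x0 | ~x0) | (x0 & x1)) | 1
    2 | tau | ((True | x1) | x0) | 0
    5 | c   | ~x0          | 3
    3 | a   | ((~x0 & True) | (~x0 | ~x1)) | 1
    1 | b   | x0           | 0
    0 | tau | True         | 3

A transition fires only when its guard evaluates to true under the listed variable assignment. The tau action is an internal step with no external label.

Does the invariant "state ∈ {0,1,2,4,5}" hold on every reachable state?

Inv-set: {0,1,2,4,5}
Reachable = {0,3}
  0: ✓
  3: VIOLATES
counterexample path to 3: tau

Answer: INVARIANT VIOLATED at state 3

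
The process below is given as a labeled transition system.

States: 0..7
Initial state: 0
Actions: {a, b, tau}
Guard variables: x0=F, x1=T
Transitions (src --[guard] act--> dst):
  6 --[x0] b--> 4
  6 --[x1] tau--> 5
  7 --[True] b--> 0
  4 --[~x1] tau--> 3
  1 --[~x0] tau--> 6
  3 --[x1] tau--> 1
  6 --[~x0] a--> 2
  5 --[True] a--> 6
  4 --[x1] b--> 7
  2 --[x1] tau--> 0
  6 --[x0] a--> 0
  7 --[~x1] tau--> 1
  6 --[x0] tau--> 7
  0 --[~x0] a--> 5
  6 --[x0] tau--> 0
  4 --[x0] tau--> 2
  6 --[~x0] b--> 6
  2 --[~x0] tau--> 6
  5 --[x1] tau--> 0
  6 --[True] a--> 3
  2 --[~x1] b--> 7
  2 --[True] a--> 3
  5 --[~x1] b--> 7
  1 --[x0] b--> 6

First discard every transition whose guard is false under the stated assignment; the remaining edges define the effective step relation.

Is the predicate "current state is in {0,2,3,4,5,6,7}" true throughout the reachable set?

Safe = {0,2,3,4,5,6,7}
Reachable = {0,1,2,3,5,6}
  0: ok
  1: VIOLATES
  2: ok
  3: ok
  5: ok
  6: ok
reach 1 via a·a·a·tau — violates

Answer: INVARIANT VIOLATED at state 1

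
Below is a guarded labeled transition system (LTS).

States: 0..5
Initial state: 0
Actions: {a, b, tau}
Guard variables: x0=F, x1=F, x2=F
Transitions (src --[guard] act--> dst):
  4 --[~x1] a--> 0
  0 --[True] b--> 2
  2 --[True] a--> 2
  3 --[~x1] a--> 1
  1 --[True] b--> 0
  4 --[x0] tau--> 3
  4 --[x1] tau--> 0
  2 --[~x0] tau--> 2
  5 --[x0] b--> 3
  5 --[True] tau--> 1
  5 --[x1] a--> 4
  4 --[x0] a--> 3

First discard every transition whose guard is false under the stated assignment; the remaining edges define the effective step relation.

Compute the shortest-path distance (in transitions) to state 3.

Breadth-first toward 3:
  Layer 0: {0}
  Layer 1: {2}
3 never appears.

Answer: UNREACHABLE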